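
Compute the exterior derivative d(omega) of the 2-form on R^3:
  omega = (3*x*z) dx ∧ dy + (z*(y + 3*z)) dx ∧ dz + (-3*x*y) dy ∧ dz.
d(omega) = (3*x - 3*y - z) dx ∧ dy ∧ dz

For a 2-form omega = sum_{i<j} g_{ij} dx_i ∧ dx_j, the exterior derivative is
  d(omega) = sum_{i<j} d(g_{ij}) ∧ dx_i ∧ dx_j = sum_{i<j, k} (∂g_{ij}/∂x_k) dx_k ∧ dx_i ∧ dx_j.
Expand each term, using dx_k ∧ dx_i ∧ dx_j = sgn(permutation) dx_{(a)} ∧ dx_{(b)} ∧ dx_{(c)} with (a < b < c) sorted:
  d(3*x*z) includes (∂/∂z)(3*x*z) dz = (3*x) dz, which multiplied by dx ∧ dy gives (3*x) dx ∧ dy ∧ dz
  d(z*(y + 3*z)) includes (∂/∂y)(z*(y + 3*z)) dy = (z) dy, which multiplied by dx ∧ dz gives (-z) dx ∧ dy ∧ dz
  d(-3*x*y) includes (∂/∂x)(-3*x*y) dx = (-3*y) dx, which multiplied by dy ∧ dz gives (-3*y) dx ∧ dy ∧ dz
Collecting like 3-forms: d(omega) = (3*x - 3*y - z) dx ∧ dy ∧ dz.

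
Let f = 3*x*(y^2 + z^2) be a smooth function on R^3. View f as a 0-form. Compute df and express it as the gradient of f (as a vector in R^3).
df = (3*y^2 + 3*z^2) dx + (6*x*y) dy + (6*x*z) dz; grad f = (3*y^2 + 3*z^2, 6*x*y, 6*x*z)

For a 0-form f, d f = (∂f/∂x) dx + (∂f/∂y) dy + (∂f/∂z) dz. The components of the vector representation are exactly the entries of grad f in Cartesian coordinates:
  ∂f/∂x = 3*y^2 + 3*z^2
  ∂f/∂y = 6*x*y
  ∂f/∂z = 6*x*z.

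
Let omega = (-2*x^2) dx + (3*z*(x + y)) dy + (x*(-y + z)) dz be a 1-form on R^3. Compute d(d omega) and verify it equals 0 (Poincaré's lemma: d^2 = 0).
d(d omega) = 0

Step 1: d omega = sum_{i<j} (∂f_j/∂x_i - ∂f_i/∂x_j) dx_i ∧ dx_j:
  coeff of dx ∧ dy: 3*z
  coeff of dx ∧ dz: -y + z
  coeff of dy ∧ dz: -4*x - 3*y
Step 2: Apply d again to each 2-form coefficient. The only possible 3-form in R^3 is dx ∧ dy ∧ dz, with coefficient
  ∂(coeff of dy∧dz)/∂x - ∂(coeff of dx∧dz)/∂y + ∂(coeff of dx∧dy)/∂z
  = ∂/∂x (-4*x - 3*y) - ∂/∂y (-y + z) + ∂/∂z (3*z).
Each of these terms simplifies to sums of mixed partials that cancel in pairs. The result is 0 (by equality of mixed partials for smooth functions — Schwarz / Clairaut).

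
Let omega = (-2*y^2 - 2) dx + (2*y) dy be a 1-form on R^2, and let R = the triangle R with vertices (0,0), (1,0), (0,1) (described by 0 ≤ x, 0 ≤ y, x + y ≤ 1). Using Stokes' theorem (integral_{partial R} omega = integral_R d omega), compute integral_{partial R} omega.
integral_(partial R) omega = 2/3

Stokes: integral_partial_R omega = integral_R d omega with d omega = (∂Q/∂x - ∂P/∂y) dx ∧ dy.
  ∂Q/∂x = 0
  ∂P/∂y = -4*y
  integrand = ∂Q/∂x - ∂P/∂y = 4*y.
Integrating over R: integral_0^1 integral_0^{1-x} (4*y) dy dx = 2/3.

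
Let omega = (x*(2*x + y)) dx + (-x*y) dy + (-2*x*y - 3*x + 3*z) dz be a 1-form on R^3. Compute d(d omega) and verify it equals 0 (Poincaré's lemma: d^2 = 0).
d(d omega) = 0

Step 1: d omega = sum_{i<j} (∂f_j/∂x_i - ∂f_i/∂x_j) dx_i ∧ dx_j:
  coeff of dx ∧ dy: -x - y
  coeff of dx ∧ dz: -2*y - 3
  coeff of dy ∧ dz: -2*x
Step 2: Apply d again to each 2-form coefficient. The only possible 3-form in R^3 is dx ∧ dy ∧ dz, with coefficient
  ∂(coeff of dy∧dz)/∂x - ∂(coeff of dx∧dz)/∂y + ∂(coeff of dx∧dy)/∂z
  = ∂/∂x (-2*x) - ∂/∂y (-2*y - 3) + ∂/∂z (-x - y).
Each of these terms simplifies to sums of mixed partials that cancel in pairs. The result is 0 (by equality of mixed partials for smooth functions — Schwarz / Clairaut).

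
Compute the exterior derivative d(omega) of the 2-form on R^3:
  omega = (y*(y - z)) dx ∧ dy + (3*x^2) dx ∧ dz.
d(omega) = (-y) dx ∧ dy ∧ dz

For a 2-form omega = sum_{i<j} g_{ij} dx_i ∧ dx_j, the exterior derivative is
  d(omega) = sum_{i<j} d(g_{ij}) ∧ dx_i ∧ dx_j = sum_{i<j, k} (∂g_{ij}/∂x_k) dx_k ∧ dx_i ∧ dx_j.
Expand each term, using dx_k ∧ dx_i ∧ dx_j = sgn(permutation) dx_{(a)} ∧ dx_{(b)} ∧ dx_{(c)} with (a < b < c) sorted:
  d(y*(y - z)) includes (∂/∂z)(y*(y - z)) dz = (-y) dz, which multiplied by dx ∧ dy gives (-y) dx ∧ dy ∧ dz
Collecting like 3-forms: d(omega) = (-y) dx ∧ dy ∧ dz.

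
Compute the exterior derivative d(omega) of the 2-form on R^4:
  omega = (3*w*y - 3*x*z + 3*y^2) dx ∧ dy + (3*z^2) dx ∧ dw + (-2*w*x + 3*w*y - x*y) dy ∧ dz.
d(omega) = (-2*w - 3*x - y) dx ∧ dy ∧ dz + (3*y) dx ∧ dy ∧ dw + (-6*z) dx ∧ dz ∧ dw + (-2*x + 3*y) dy ∧ dz ∧ dw

For a 2-form omega = sum_{i<j} g_{ij} dx_i ∧ dx_j, the exterior derivative is
  d(omega) = sum_{i<j} d(g_{ij}) ∧ dx_i ∧ dx_j = sum_{i<j, k} (∂g_{ij}/∂x_k) dx_k ∧ dx_i ∧ dx_j.
Expand each term, using dx_k ∧ dx_i ∧ dx_j = sgn(permutation) dx_{(a)} ∧ dx_{(b)} ∧ dx_{(c)} with (a < b < c) sorted:
  d(3*w*y - 3*x*z + 3*y^2) includes (∂/∂z)(3*w*y - 3*x*z + 3*y^2) dz = (-3*x) dz, which multiplied by dx ∧ dy gives (-3*x) dx ∧ dy ∧ dz
  d(3*w*y - 3*x*z + 3*y^2) includes (∂/∂w)(3*w*y - 3*x*z + 3*y^2) dw = (3*y) dw, which multiplied by dx ∧ dy gives (3*y) dx ∧ dy ∧ dw
  d(3*z^2) includes (∂/∂z)(3*z^2) dz = (6*z) dz, which multiplied by dx ∧ dw gives (-6*z) dx ∧ dz ∧ dw
  d(-2*w*x + 3*w*y - x*y) includes (∂/∂x)(-2*w*x + 3*w*y - x*y) dx = (-2*w - y) dx, which multiplied by dy ∧ dz gives (-2*w - y) dx ∧ dy ∧ dz
  d(-2*w*x + 3*w*y - x*y) includes (∂/∂w)(-2*w*x + 3*w*y - x*y) dw = (-2*x + 3*y) dw, which multiplied by dy ∧ dz gives (-2*x + 3*y) dy ∧ dz ∧ dw
Collecting like 3-forms: d(omega) = (-2*w - 3*x - y) dx ∧ dy ∧ dz + (3*y) dx ∧ dy ∧ dw + (-6*z) dx ∧ dz ∧ dw + (-2*x + 3*y) dy ∧ dz ∧ dw.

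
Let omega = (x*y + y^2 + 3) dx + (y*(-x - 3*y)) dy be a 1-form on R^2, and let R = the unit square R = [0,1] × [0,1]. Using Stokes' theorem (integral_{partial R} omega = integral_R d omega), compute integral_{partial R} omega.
integral_(partial R) omega = -2

Stokes: integral_partial_R omega = integral_R d omega with d omega = (∂Q/∂x - ∂P/∂y) dx ∧ dy.
  ∂Q/∂x = -y
  ∂P/∂y = x + 2*y
  integrand = ∂Q/∂x - ∂P/∂y = -x - 3*y.
Integrating over R: integral_0^1 integral_0^1 (-x - 3*y) dx dy = -2.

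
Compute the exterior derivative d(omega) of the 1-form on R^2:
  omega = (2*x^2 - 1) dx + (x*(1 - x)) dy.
d(omega) = (1 - 2*x) dx ∧ dy

For a 1-form omega = sum_i f_i dx_i, the exterior derivative is
  d(omega) = sum_{i < j} (∂f_j/∂x_i - ∂f_i/∂x_j) dx_i ∧ dx_j.
  coefficient of dx ∧ dy: ∂f_2/∂x - ∂f_1/∂y = ∂(x*(1 - x))/∂x - ∂(2*x^2 - 1)/∂y = 1 - 2*x
Assembling: d(omega) = (1 - 2*x) dx ∧ dy.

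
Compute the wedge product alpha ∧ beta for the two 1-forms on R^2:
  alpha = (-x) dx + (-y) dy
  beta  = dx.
alpha ∧ beta = (y) dx ∧ dy

Distribute the wedge, using dx_i ∧ dx_j = -dx_j ∧ dx_i and dx_i ∧ dx_i = 0. For each pair (i, j) with i < j, the coefficient of dx_i ∧ dx_j in alpha ∧ beta is (alpha_i * beta_j - alpha_j * beta_i). Collecting: alpha ∧ beta = (y) dx ∧ dy.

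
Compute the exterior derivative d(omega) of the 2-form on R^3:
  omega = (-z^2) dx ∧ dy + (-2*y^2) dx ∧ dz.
d(omega) = (4*y - 2*z) dx ∧ dy ∧ dz

For a 2-form omega = sum_{i<j} g_{ij} dx_i ∧ dx_j, the exterior derivative is
  d(omega) = sum_{i<j} d(g_{ij}) ∧ dx_i ∧ dx_j = sum_{i<j, k} (∂g_{ij}/∂x_k) dx_k ∧ dx_i ∧ dx_j.
Expand each term, using dx_k ∧ dx_i ∧ dx_j = sgn(permutation) dx_{(a)} ∧ dx_{(b)} ∧ dx_{(c)} with (a < b < c) sorted:
  d(-z^2) includes (∂/∂z)(-z^2) dz = (-2*z) dz, which multiplied by dx ∧ dy gives (-2*z) dx ∧ dy ∧ dz
  d(-2*y^2) includes (∂/∂y)(-2*y^2) dy = (-4*y) dy, which multiplied by dx ∧ dz gives (4*y) dx ∧ dy ∧ dz
Collecting like 3-forms: d(omega) = (4*y - 2*z) dx ∧ dy ∧ dz.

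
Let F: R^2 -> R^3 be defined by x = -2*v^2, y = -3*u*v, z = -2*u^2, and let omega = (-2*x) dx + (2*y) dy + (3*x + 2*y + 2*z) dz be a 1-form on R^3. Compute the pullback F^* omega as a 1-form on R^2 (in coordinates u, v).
F^* omega = (2*u*(8*u^2 + 12*u*v + 21*v^2)) du + (18*u^2*v - 16*v^3) dv

Using F^*(f dg) = (f ∘ F) d(g ∘ F), substitute each coordinate x_i by F_i(u, v) in f_i, and replace dx_i by d F_i = (∂F_i/∂u) du + (∂F_i/∂v) dv.
  For the x component: f_1(F) = 4*v^2; d F_1 = (0) du + (-4*v) dv
  For the y component: f_2(F) = -6*u*v; d F_2 = (-3*v) du + (-3*u) dv
  For the z component: f_3(F) = -4*u^2 - 6*u*v - 6*v^2; d F_3 = (-4*u) du + (0) dv
Combining and collecting du, dv coefficients:
  coeff of du: 2*u*(8*u^2 + 12*u*v + 21*v^2)
  coeff of dv: 18*u^2*v - 16*v^3
F^* omega = (2*u*(8*u^2 + 12*u*v + 21*v^2)) du + (18*u^2*v - 16*v^3) dv.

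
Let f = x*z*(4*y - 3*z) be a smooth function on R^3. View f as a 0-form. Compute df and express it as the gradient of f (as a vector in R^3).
df = (z*(4*y - 3*z)) dx + (4*x*z) dy + (2*x*(2*y - 3*z)) dz; grad f = (z*(4*y - 3*z), 4*x*z, 2*x*(2*y - 3*z))

For a 0-form f, d f = (∂f/∂x) dx + (∂f/∂y) dy + (∂f/∂z) dz. The components of the vector representation are exactly the entries of grad f in Cartesian coordinates:
  ∂f/∂x = z*(4*y - 3*z)
  ∂f/∂y = 4*x*z
  ∂f/∂z = 2*x*(2*y - 3*z).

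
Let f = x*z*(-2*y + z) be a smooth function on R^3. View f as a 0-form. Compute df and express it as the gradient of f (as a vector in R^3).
df = (z*(-2*y + z)) dx + (-2*x*z) dy + (2*x*(-y + z)) dz; grad f = (z*(-2*y + z), -2*x*z, 2*x*(-y + z))

For a 0-form f, d f = (∂f/∂x) dx + (∂f/∂y) dy + (∂f/∂z) dz. The components of the vector representation are exactly the entries of grad f in Cartesian coordinates:
  ∂f/∂x = z*(-2*y + z)
  ∂f/∂y = -2*x*z
  ∂f/∂z = 2*x*(-y + z).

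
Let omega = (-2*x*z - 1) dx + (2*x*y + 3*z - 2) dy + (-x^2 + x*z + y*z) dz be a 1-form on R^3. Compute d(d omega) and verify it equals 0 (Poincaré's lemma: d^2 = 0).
d(d omega) = 0

Step 1: d omega = sum_{i<j} (∂f_j/∂x_i - ∂f_i/∂x_j) dx_i ∧ dx_j:
  coeff of dx ∧ dy: 2*y
  coeff of dx ∧ dz: z
  coeff of dy ∧ dz: z - 3
Step 2: Apply d again to each 2-form coefficient. The only possible 3-form in R^3 is dx ∧ dy ∧ dz, with coefficient
  ∂(coeff of dy∧dz)/∂x - ∂(coeff of dx∧dz)/∂y + ∂(coeff of dx∧dy)/∂z
  = ∂/∂x (z - 3) - ∂/∂y (z) + ∂/∂z (2*y).
Each of these terms simplifies to sums of mixed partials that cancel in pairs. The result is 0 (by equality of mixed partials for smooth functions — Schwarz / Clairaut).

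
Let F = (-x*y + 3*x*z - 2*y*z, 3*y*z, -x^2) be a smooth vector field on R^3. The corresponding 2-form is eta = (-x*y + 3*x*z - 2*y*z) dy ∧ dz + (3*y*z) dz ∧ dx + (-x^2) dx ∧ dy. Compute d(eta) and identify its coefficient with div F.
d(eta) = (-y + 6*z) dx ∧ dy ∧ dz; div F = -y + 6*z

For a 2-form in R^3 of the form above, applying d gives a 3-form with coefficient ∂P/∂x + ∂Q/∂y + ∂R/∂z:
  ∂P/∂x = -y + 3*z
  ∂Q/∂y = 3*z
  ∂R/∂z = 0
Sum = -y + 6*z, which is exactly div F.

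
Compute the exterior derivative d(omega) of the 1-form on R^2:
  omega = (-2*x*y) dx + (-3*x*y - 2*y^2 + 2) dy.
d(omega) = (2*x - 3*y) dx ∧ dy

For a 1-form omega = sum_i f_i dx_i, the exterior derivative is
  d(omega) = sum_{i < j} (∂f_j/∂x_i - ∂f_i/∂x_j) dx_i ∧ dx_j.
  coefficient of dx ∧ dy: ∂f_2/∂x - ∂f_1/∂y = ∂(-3*x*y - 2*y^2 + 2)/∂x - ∂(-2*x*y)/∂y = 2*x - 3*y
Assembling: d(omega) = (2*x - 3*y) dx ∧ dy.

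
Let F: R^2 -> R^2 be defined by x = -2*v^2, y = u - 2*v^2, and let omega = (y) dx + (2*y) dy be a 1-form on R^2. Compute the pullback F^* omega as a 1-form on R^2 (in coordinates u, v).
F^* omega = (2*u - 4*v^2) du + (12*v*(-u + 2*v^2)) dv

Using F^*(f dg) = (f ∘ F) d(g ∘ F), substitute each coordinate x_i by F_i(u, v) in f_i, and replace dx_i by d F_i = (∂F_i/∂u) du + (∂F_i/∂v) dv.
  For the x component: f_1(F) = u - 2*v^2; d F_1 = (0) du + (-4*v) dv
  For the y component: f_2(F) = 2*u - 4*v^2; d F_2 = (1) du + (-4*v) dv
Combining and collecting du, dv coefficients:
  coeff of du: 2*u - 4*v^2
  coeff of dv: 12*v*(-u + 2*v^2)
F^* omega = (2*u - 4*v^2) du + (12*v*(-u + 2*v^2)) dv.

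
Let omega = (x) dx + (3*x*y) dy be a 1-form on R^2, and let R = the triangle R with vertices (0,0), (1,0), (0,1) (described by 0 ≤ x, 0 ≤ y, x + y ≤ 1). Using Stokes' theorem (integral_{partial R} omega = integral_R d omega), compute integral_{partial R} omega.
integral_(partial R) omega = 1/2

Stokes: integral_partial_R omega = integral_R d omega with d omega = (∂Q/∂x - ∂P/∂y) dx ∧ dy.
  ∂Q/∂x = 3*y
  ∂P/∂y = 0
  integrand = ∂Q/∂x - ∂P/∂y = 3*y.
Integrating over R: integral_0^1 integral_0^{1-x} (3*y) dy dx = 1/2.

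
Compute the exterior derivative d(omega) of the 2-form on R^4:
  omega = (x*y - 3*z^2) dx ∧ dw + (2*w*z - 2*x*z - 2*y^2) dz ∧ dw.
d(omega) = (-x) dx ∧ dy ∧ dw + (4*z) dx ∧ dz ∧ dw + (-4*y) dy ∧ dz ∧ dw

For a 2-form omega = sum_{i<j} g_{ij} dx_i ∧ dx_j, the exterior derivative is
  d(omega) = sum_{i<j} d(g_{ij}) ∧ dx_i ∧ dx_j = sum_{i<j, k} (∂g_{ij}/∂x_k) dx_k ∧ dx_i ∧ dx_j.
Expand each term, using dx_k ∧ dx_i ∧ dx_j = sgn(permutation) dx_{(a)} ∧ dx_{(b)} ∧ dx_{(c)} with (a < b < c) sorted:
  d(x*y - 3*z^2) includes (∂/∂y)(x*y - 3*z^2) dy = (x) dy, which multiplied by dx ∧ dw gives (-x) dx ∧ dy ∧ dw
  d(x*y - 3*z^2) includes (∂/∂z)(x*y - 3*z^2) dz = (-6*z) dz, which multiplied by dx ∧ dw gives (6*z) dx ∧ dz ∧ dw
  d(2*w*z - 2*x*z - 2*y^2) includes (∂/∂x)(2*w*z - 2*x*z - 2*y^2) dx = (-2*z) dx, which multiplied by dz ∧ dw gives (-2*z) dx ∧ dz ∧ dw
  d(2*w*z - 2*x*z - 2*y^2) includes (∂/∂y)(2*w*z - 2*x*z - 2*y^2) dy = (-4*y) dy, which multiplied by dz ∧ dw gives (-4*y) dy ∧ dz ∧ dw
Collecting like 3-forms: d(omega) = (-x) dx ∧ dy ∧ dw + (4*z) dx ∧ dz ∧ dw + (-4*y) dy ∧ dz ∧ dw.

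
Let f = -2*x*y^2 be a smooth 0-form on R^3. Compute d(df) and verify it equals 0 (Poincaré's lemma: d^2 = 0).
d(df) = 0

Step 1: df = sum_i (∂f/∂x_i) dx_i = (-2*y^2) dx + (-4*x*y) dy + (0) dz.
Step 2: Apply d again. Using the 1-form formula, the coefficient of dx ∧ dy in d(df) is ∂^2 f/∂x ∂y - ∂^2 f/∂y ∂x = (-4*y) - (-4*y) = 0 (equality of mixed partials for smooth f).
Similarly for dx ∧ dz and dy ∧ dz — all coefficients vanish. So d(df) = 0.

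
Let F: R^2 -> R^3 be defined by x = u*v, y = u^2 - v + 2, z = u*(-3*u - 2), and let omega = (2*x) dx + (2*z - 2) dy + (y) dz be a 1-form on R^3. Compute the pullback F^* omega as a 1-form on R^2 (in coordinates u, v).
F^* omega = (-18*u^3 - 10*u^2 + 2*u*v^2 + 6*u*v - 16*u + 2*v - 4) du + (2*u^2*v + 6*u^2 + 4*u + 2) dv

Using F^*(f dg) = (f ∘ F) d(g ∘ F), substitute each coordinate x_i by F_i(u, v) in f_i, and replace dx_i by d F_i = (∂F_i/∂u) du + (∂F_i/∂v) dv.
  For the x component: f_1(F) = 2*u*v; d F_1 = (v) du + (u) dv
  For the y component: f_2(F) = -6*u^2 - 4*u - 2; d F_2 = (2*u) du + (-1) dv
  For the z component: f_3(F) = u^2 - v + 2; d F_3 = (-6*u - 2) du + (0) dv
Combining and collecting du, dv coefficients:
  coeff of du: -18*u^3 - 10*u^2 + 2*u*v^2 + 6*u*v - 16*u + 2*v - 4
  coeff of dv: 2*u^2*v + 6*u^2 + 4*u + 2
F^* omega = (-18*u^3 - 10*u^2 + 2*u*v^2 + 6*u*v - 16*u + 2*v - 4) du + (2*u^2*v + 6*u^2 + 4*u + 2) dv.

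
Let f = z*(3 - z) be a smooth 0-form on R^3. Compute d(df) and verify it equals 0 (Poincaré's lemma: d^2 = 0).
d(df) = 0

Step 1: df = sum_i (∂f/∂x_i) dx_i = (0) dx + (0) dy + (3 - 2*z) dz.
Step 2: Apply d again. Using the 1-form formula, the coefficient of dx ∧ dy in d(df) is ∂^2 f/∂x ∂y - ∂^2 f/∂y ∂x = (0) - (0) = 0 (equality of mixed partials for smooth f).
Similarly for dx ∧ dz and dy ∧ dz — all coefficients vanish. So d(df) = 0.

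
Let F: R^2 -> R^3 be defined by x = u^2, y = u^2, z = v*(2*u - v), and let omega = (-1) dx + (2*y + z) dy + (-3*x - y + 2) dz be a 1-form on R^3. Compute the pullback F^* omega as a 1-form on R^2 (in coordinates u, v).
F^* omega = (4*u^3 - 4*u^2*v - 2*u*v^2 - 2*u + 4*v) du + (-8*u^3 + 8*u^2*v + 4*u - 4*v) dv

Using F^*(f dg) = (f ∘ F) d(g ∘ F), substitute each coordinate x_i by F_i(u, v) in f_i, and replace dx_i by d F_i = (∂F_i/∂u) du + (∂F_i/∂v) dv.
  For the x component: f_1(F) = -1; d F_1 = (2*u) du + (0) dv
  For the y component: f_2(F) = 2*u^2 + 2*u*v - v^2; d F_2 = (2*u) du + (0) dv
  For the z component: f_3(F) = 2 - 4*u^2; d F_3 = (2*v) du + (2*u - 2*v) dv
Combining and collecting du, dv coefficients:
  coeff of du: 4*u^3 - 4*u^2*v - 2*u*v^2 - 2*u + 4*v
  coeff of dv: -8*u^3 + 8*u^2*v + 4*u - 4*v
F^* omega = (4*u^3 - 4*u^2*v - 2*u*v^2 - 2*u + 4*v) du + (-8*u^3 + 8*u^2*v + 4*u - 4*v) dv.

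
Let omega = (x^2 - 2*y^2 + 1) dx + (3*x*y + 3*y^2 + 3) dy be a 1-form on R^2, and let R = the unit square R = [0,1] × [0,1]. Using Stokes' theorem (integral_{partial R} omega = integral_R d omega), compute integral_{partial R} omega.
integral_(partial R) omega = 7/2

Stokes: integral_partial_R omega = integral_R d omega with d omega = (∂Q/∂x - ∂P/∂y) dx ∧ dy.
  ∂Q/∂x = 3*y
  ∂P/∂y = -4*y
  integrand = ∂Q/∂x - ∂P/∂y = 7*y.
Integrating over R: integral_0^1 integral_0^1 (7*y) dx dy = 7/2.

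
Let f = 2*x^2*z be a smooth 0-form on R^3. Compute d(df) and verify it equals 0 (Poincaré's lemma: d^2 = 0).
d(df) = 0

Step 1: df = sum_i (∂f/∂x_i) dx_i = (4*x*z) dx + (0) dy + (2*x^2) dz.
Step 2: Apply d again. Using the 1-form formula, the coefficient of dx ∧ dy in d(df) is ∂^2 f/∂x ∂y - ∂^2 f/∂y ∂x = (0) - (0) = 0 (equality of mixed partials for smooth f).
Similarly for dx ∧ dz and dy ∧ dz — all coefficients vanish. So d(df) = 0.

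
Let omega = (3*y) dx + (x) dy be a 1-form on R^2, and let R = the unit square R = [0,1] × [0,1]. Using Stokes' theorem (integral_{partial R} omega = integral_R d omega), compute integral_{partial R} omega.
integral_(partial R) omega = -2

Stokes: integral_partial_R omega = integral_R d omega with d omega = (∂Q/∂x - ∂P/∂y) dx ∧ dy.
  ∂Q/∂x = 1
  ∂P/∂y = 3
  integrand = ∂Q/∂x - ∂P/∂y = -2.
Integrating over R: integral_0^1 integral_0^1 (-2) dx dy = -2.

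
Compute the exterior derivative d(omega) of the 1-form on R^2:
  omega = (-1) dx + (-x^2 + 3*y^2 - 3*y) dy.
d(omega) = (-2*x) dx ∧ dy

For a 1-form omega = sum_i f_i dx_i, the exterior derivative is
  d(omega) = sum_{i < j} (∂f_j/∂x_i - ∂f_i/∂x_j) dx_i ∧ dx_j.
  coefficient of dx ∧ dy: ∂f_2/∂x - ∂f_1/∂y = ∂(-x^2 + 3*y^2 - 3*y)/∂x - ∂(-1)/∂y = -2*x
Assembling: d(omega) = (-2*x) dx ∧ dy.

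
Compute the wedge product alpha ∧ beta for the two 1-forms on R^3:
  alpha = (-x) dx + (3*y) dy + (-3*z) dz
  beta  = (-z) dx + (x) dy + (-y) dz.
alpha ∧ beta = (-x^2 + 3*y*z) dx ∧ dy + (x*y - 3*z^2) dx ∧ dz + (3*x*z - 3*y^2) dy ∧ dz

Distribute the wedge, using dx_i ∧ dx_j = -dx_j ∧ dx_i and dx_i ∧ dx_i = 0. For each pair (i, j) with i < j, the coefficient of dx_i ∧ dx_j in alpha ∧ beta is (alpha_i * beta_j - alpha_j * beta_i). Collecting: alpha ∧ beta = (-x^2 + 3*y*z) dx ∧ dy + (x*y - 3*z^2) dx ∧ dz + (3*x*z - 3*y^2) dy ∧ dz.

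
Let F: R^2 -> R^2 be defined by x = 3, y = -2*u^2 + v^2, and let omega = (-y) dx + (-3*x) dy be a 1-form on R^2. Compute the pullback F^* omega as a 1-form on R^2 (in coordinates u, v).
F^* omega = (36*u) du + (-18*v) dv

Using F^*(f dg) = (f ∘ F) d(g ∘ F), substitute each coordinate x_i by F_i(u, v) in f_i, and replace dx_i by d F_i = (∂F_i/∂u) du + (∂F_i/∂v) dv.
  For the x component: f_1(F) = 2*u^2 - v^2; d F_1 = (0) du + (0) dv
  For the y component: f_2(F) = -9; d F_2 = (-4*u) du + (2*v) dv
Combining and collecting du, dv coefficients:
  coeff of du: 36*u
  coeff of dv: -18*v
F^* omega = (36*u) du + (-18*v) dv.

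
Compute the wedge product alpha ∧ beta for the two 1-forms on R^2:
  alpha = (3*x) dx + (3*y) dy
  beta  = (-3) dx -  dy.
alpha ∧ beta = (-3*x + 9*y) dx ∧ dy

Distribute the wedge, using dx_i ∧ dx_j = -dx_j ∧ dx_i and dx_i ∧ dx_i = 0. For each pair (i, j) with i < j, the coefficient of dx_i ∧ dx_j in alpha ∧ beta is (alpha_i * beta_j - alpha_j * beta_i). Collecting: alpha ∧ beta = (-3*x + 9*y) dx ∧ dy.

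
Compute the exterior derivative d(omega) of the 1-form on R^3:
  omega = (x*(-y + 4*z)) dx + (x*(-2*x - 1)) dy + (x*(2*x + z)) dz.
d(omega) = (-3*x - 1) dx ∧ dy + (z) dx ∧ dz

For a 1-form omega = sum_i f_i dx_i, the exterior derivative is
  d(omega) = sum_{i < j} (∂f_j/∂x_i - ∂f_i/∂x_j) dx_i ∧ dx_j.
  coefficient of dx ∧ dy: ∂f_2/∂x - ∂f_1/∂y = ∂(x*(-2*x - 1))/∂x - ∂(x*(-y + 4*z))/∂y = -3*x - 1
  coefficient of dx ∧ dz: ∂f_3/∂x - ∂f_1/∂z = ∂(x*(2*x + z))/∂x - ∂(x*(-y + 4*z))/∂z = z
Assembling: d(omega) = (-3*x - 1) dx ∧ dy + (z) dx ∧ dz.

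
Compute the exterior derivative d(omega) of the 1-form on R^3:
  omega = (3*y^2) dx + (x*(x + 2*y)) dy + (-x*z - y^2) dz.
d(omega) = (2*x - 4*y) dx ∧ dy + (-z) dx ∧ dz + (-2*y) dy ∧ dz

For a 1-form omega = sum_i f_i dx_i, the exterior derivative is
  d(omega) = sum_{i < j} (∂f_j/∂x_i - ∂f_i/∂x_j) dx_i ∧ dx_j.
  coefficient of dx ∧ dy: ∂f_2/∂x - ∂f_1/∂y = ∂(x*(x + 2*y))/∂x - ∂(3*y^2)/∂y = 2*x - 4*y
  coefficient of dx ∧ dz: ∂f_3/∂x - ∂f_1/∂z = ∂(-x*z - y^2)/∂x - ∂(3*y^2)/∂z = -z
  coefficient of dy ∧ dz: ∂f_3/∂y - ∂f_2/∂z = ∂(-x*z - y^2)/∂y - ∂(x*(x + 2*y))/∂z = -2*y
Assembling: d(omega) = (2*x - 4*y) dx ∧ dy + (-z) dx ∧ dz + (-2*y) dy ∧ dz.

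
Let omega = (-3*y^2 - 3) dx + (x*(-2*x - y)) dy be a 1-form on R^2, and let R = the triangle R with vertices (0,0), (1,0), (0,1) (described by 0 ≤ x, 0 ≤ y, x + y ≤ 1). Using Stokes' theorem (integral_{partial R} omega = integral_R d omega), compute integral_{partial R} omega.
integral_(partial R) omega = 1/6

Stokes: integral_partial_R omega = integral_R d omega with d omega = (∂Q/∂x - ∂P/∂y) dx ∧ dy.
  ∂Q/∂x = -4*x - y
  ∂P/∂y = -6*y
  integrand = ∂Q/∂x - ∂P/∂y = -4*x + 5*y.
Integrating over R: integral_0^1 integral_0^{1-x} (-4*x + 5*y) dy dx = 1/6.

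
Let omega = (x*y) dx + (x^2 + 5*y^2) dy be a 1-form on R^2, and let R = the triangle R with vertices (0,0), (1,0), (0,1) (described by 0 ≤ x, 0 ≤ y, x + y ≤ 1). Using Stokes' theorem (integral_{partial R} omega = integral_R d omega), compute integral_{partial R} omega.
integral_(partial R) omega = 1/6

Stokes: integral_partial_R omega = integral_R d omega with d omega = (∂Q/∂x - ∂P/∂y) dx ∧ dy.
  ∂Q/∂x = 2*x
  ∂P/∂y = x
  integrand = ∂Q/∂x - ∂P/∂y = x.
Integrating over R: integral_0^1 integral_0^{1-x} (x) dy dx = 1/6.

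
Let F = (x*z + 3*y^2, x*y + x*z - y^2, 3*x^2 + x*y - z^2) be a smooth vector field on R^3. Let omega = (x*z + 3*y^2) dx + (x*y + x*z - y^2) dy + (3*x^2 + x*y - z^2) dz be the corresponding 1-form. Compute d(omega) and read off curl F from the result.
d(omega) = (0) dy ∧ dz + (-5*x - y) dz ∧ dx + (-5*y + z) dx ∧ dy; curl F = (0, -5*x - y, -5*y + z)

d omega = sum_{i<j} (∂f_j/∂x_i - ∂f_i/∂x_j) dx_i ∧ dx_j. Under the identification (dy ∧ dz, dz ∧ dx, dx ∧ dy) ↔ (e_x, e_y, e_z), the coefficients are exactly the components of curl F. Compute:
  ∂R/∂y - ∂Q/∂z = (x) - (x) = 0
  ∂P/∂z - ∂R/∂x = (x) - (6*x + y) = -5*x - y
  ∂Q/∂x - ∂P/∂y = (y + z) - (6*y) = -5*y + z.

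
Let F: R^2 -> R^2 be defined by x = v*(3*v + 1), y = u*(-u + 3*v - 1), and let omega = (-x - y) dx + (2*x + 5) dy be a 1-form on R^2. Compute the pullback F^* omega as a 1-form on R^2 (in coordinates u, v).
F^* omega = (-12*u*v^2 - 4*u*v - 10*u + 18*v^3 + 13*v - 5) du + (6*u^2*v + u^2 + 9*u*v + 16*u - 18*v^3 - 9*v^2 - v) dv

Using F^*(f dg) = (f ∘ F) d(g ∘ F), substitute each coordinate x_i by F_i(u, v) in f_i, and replace dx_i by d F_i = (∂F_i/∂u) du + (∂F_i/∂v) dv.
  For the x component: f_1(F) = u^2 - 3*u*v + u - 3*v^2 - v; d F_1 = (0) du + (6*v + 1) dv
  For the y component: f_2(F) = 6*v^2 + 2*v + 5; d F_2 = (-2*u + 3*v - 1) du + (3*u) dv
Combining and collecting du, dv coefficients:
  coeff of du: -12*u*v^2 - 4*u*v - 10*u + 18*v^3 + 13*v - 5
  coeff of dv: 6*u^2*v + u^2 + 9*u*v + 16*u - 18*v^3 - 9*v^2 - v
F^* omega = (-12*u*v^2 - 4*u*v - 10*u + 18*v^3 + 13*v - 5) du + (6*u^2*v + u^2 + 9*u*v + 16*u - 18*v^3 - 9*v^2 - v) dv.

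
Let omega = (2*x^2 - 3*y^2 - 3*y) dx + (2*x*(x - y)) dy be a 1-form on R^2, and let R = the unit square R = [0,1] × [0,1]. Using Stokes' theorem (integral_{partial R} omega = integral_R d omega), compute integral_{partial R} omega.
integral_(partial R) omega = 7

Stokes: integral_partial_R omega = integral_R d omega with d omega = (∂Q/∂x - ∂P/∂y) dx ∧ dy.
  ∂Q/∂x = 4*x - 2*y
  ∂P/∂y = -6*y - 3
  integrand = ∂Q/∂x - ∂P/∂y = 4*x + 4*y + 3.
Integrating over R: integral_0^1 integral_0^1 (4*x + 4*y + 3) dx dy = 7.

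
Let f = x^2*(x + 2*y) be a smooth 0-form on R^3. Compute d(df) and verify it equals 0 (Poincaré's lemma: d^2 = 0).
d(df) = 0

Step 1: df = sum_i (∂f/∂x_i) dx_i = (x*(3*x + 4*y)) dx + (2*x^2) dy + (0) dz.
Step 2: Apply d again. Using the 1-form formula, the coefficient of dx ∧ dy in d(df) is ∂^2 f/∂x ∂y - ∂^2 f/∂y ∂x = (4*x) - (4*x) = 0 (equality of mixed partials for smooth f).
Similarly for dx ∧ dz and dy ∧ dz — all coefficients vanish. So d(df) = 0.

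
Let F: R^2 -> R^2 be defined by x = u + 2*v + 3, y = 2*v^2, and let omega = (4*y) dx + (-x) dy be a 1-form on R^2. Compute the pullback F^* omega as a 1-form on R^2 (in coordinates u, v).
F^* omega = (8*v^2) du + (4*v*(-u + 2*v - 3)) dv

Using F^*(f dg) = (f ∘ F) d(g ∘ F), substitute each coordinate x_i by F_i(u, v) in f_i, and replace dx_i by d F_i = (∂F_i/∂u) du + (∂F_i/∂v) dv.
  For the x component: f_1(F) = 8*v^2; d F_1 = (1) du + (2) dv
  For the y component: f_2(F) = -u - 2*v - 3; d F_2 = (0) du + (4*v) dv
Combining and collecting du, dv coefficients:
  coeff of du: 8*v^2
  coeff of dv: 4*v*(-u + 2*v - 3)
F^* omega = (8*v^2) du + (4*v*(-u + 2*v - 3)) dv.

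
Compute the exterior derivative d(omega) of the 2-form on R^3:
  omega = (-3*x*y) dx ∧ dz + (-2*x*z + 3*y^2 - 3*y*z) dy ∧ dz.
d(omega) = (3*x - 2*z) dx ∧ dy ∧ dz

For a 2-form omega = sum_{i<j} g_{ij} dx_i ∧ dx_j, the exterior derivative is
  d(omega) = sum_{i<j} d(g_{ij}) ∧ dx_i ∧ dx_j = sum_{i<j, k} (∂g_{ij}/∂x_k) dx_k ∧ dx_i ∧ dx_j.
Expand each term, using dx_k ∧ dx_i ∧ dx_j = sgn(permutation) dx_{(a)} ∧ dx_{(b)} ∧ dx_{(c)} with (a < b < c) sorted:
  d(-3*x*y) includes (∂/∂y)(-3*x*y) dy = (-3*x) dy, which multiplied by dx ∧ dz gives (3*x) dx ∧ dy ∧ dz
  d(-2*x*z + 3*y^2 - 3*y*z) includes (∂/∂x)(-2*x*z + 3*y^2 - 3*y*z) dx = (-2*z) dx, which multiplied by dy ∧ dz gives (-2*z) dx ∧ dy ∧ dz
Collecting like 3-forms: d(omega) = (3*x - 2*z) dx ∧ dy ∧ dz.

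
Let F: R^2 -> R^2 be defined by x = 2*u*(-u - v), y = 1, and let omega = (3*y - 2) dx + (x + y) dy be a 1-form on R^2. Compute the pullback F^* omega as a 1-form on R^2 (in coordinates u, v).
F^* omega = (-4*u - 2*v) du + (-2*u) dv

Using F^*(f dg) = (f ∘ F) d(g ∘ F), substitute each coordinate x_i by F_i(u, v) in f_i, and replace dx_i by d F_i = (∂F_i/∂u) du + (∂F_i/∂v) dv.
  For the x component: f_1(F) = 1; d F_1 = (-4*u - 2*v) du + (-2*u) dv
  For the y component: f_2(F) = -2*u^2 - 2*u*v + 1; d F_2 = (0) du + (0) dv
Combining and collecting du, dv coefficients:
  coeff of du: -4*u - 2*v
  coeff of dv: -2*u
F^* omega = (-4*u - 2*v) du + (-2*u) dv.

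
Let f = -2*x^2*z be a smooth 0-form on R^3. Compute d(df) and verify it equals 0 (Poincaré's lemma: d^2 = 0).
d(df) = 0

Step 1: df = sum_i (∂f/∂x_i) dx_i = (-4*x*z) dx + (0) dy + (-2*x^2) dz.
Step 2: Apply d again. Using the 1-form formula, the coefficient of dx ∧ dy in d(df) is ∂^2 f/∂x ∂y - ∂^2 f/∂y ∂x = (0) - (0) = 0 (equality of mixed partials for smooth f).
Similarly for dx ∧ dz and dy ∧ dz — all coefficients vanish. So d(df) = 0.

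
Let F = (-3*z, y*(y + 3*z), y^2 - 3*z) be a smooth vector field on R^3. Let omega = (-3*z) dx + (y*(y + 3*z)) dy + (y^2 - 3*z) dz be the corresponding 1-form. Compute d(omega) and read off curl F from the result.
d(omega) = (-y) dy ∧ dz + (-3) dz ∧ dx + (0) dx ∧ dy; curl F = (-y, -3, 0)

d omega = sum_{i<j} (∂f_j/∂x_i - ∂f_i/∂x_j) dx_i ∧ dx_j. Under the identification (dy ∧ dz, dz ∧ dx, dx ∧ dy) ↔ (e_x, e_y, e_z), the coefficients are exactly the components of curl F. Compute:
  ∂R/∂y - ∂Q/∂z = (2*y) - (3*y) = -y
  ∂P/∂z - ∂R/∂x = (-3) - (0) = -3
  ∂Q/∂x - ∂P/∂y = (0) - (0) = 0.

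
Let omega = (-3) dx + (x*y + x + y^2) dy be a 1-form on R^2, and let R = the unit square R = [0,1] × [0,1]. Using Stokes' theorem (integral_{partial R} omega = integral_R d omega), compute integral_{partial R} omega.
integral_(partial R) omega = 3/2

Stokes: integral_partial_R omega = integral_R d omega with d omega = (∂Q/∂x - ∂P/∂y) dx ∧ dy.
  ∂Q/∂x = y + 1
  ∂P/∂y = 0
  integrand = ∂Q/∂x - ∂P/∂y = y + 1.
Integrating over R: integral_0^1 integral_0^1 (y + 1) dx dy = 3/2.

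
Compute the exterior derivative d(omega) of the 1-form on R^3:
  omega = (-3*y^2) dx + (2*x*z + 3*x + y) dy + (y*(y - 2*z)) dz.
d(omega) = (6*y + 2*z + 3) dx ∧ dy + (-2*x + 2*y - 2*z) dy ∧ dz

For a 1-form omega = sum_i f_i dx_i, the exterior derivative is
  d(omega) = sum_{i < j} (∂f_j/∂x_i - ∂f_i/∂x_j) dx_i ∧ dx_j.
  coefficient of dx ∧ dy: ∂f_2/∂x - ∂f_1/∂y = ∂(2*x*z + 3*x + y)/∂x - ∂(-3*y^2)/∂y = 6*y + 2*z + 3
  coefficient of dy ∧ dz: ∂f_3/∂y - ∂f_2/∂z = ∂(y*(y - 2*z))/∂y - ∂(2*x*z + 3*x + y)/∂z = -2*x + 2*y - 2*z
Assembling: d(omega) = (6*y + 2*z + 3) dx ∧ dy + (-2*x + 2*y - 2*z) dy ∧ dz.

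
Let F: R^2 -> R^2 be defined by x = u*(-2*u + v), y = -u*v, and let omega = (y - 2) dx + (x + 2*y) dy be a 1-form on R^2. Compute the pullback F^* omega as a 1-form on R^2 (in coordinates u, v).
F^* omega = (6*u^2*v + 8*u - 2*v) du + (2*u*(u^2 - 1)) dv

Using F^*(f dg) = (f ∘ F) d(g ∘ F), substitute each coordinate x_i by F_i(u, v) in f_i, and replace dx_i by d F_i = (∂F_i/∂u) du + (∂F_i/∂v) dv.
  For the x component: f_1(F) = -u*v - 2; d F_1 = (-4*u + v) du + (u) dv
  For the y component: f_2(F) = u*(-2*u - v); d F_2 = (-v) du + (-u) dv
Combining and collecting du, dv coefficients:
  coeff of du: 6*u^2*v + 8*u - 2*v
  coeff of dv: 2*u*(u^2 - 1)
F^* omega = (6*u^2*v + 8*u - 2*v) du + (2*u*(u^2 - 1)) dv.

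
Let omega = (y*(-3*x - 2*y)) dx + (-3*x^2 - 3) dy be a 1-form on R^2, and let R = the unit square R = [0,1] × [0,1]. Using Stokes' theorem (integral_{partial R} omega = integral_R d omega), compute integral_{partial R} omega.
integral_(partial R) omega = 1/2

Stokes: integral_partial_R omega = integral_R d omega with d omega = (∂Q/∂x - ∂P/∂y) dx ∧ dy.
  ∂Q/∂x = -6*x
  ∂P/∂y = -3*x - 4*y
  integrand = ∂Q/∂x - ∂P/∂y = -3*x + 4*y.
Integrating over R: integral_0^1 integral_0^1 (-3*x + 4*y) dx dy = 1/2.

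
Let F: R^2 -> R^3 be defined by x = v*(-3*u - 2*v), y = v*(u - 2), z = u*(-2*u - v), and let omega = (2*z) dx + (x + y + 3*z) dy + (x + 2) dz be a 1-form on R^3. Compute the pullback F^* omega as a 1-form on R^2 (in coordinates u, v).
F^* omega = (18*u^2*v + 12*u*v^2 - 8*u - 2*v^2 - 2*v) du + (6*u^3 + 20*u^2*v + 12*u^2 + 8*u*v^2 + 8*u*v - 2*u + 4*v^2 + 4*v) dv

Using F^*(f dg) = (f ∘ F) d(g ∘ F), substitute each coordinate x_i by F_i(u, v) in f_i, and replace dx_i by d F_i = (∂F_i/∂u) du + (∂F_i/∂v) dv.
  For the x component: f_1(F) = 2*u*(-2*u - v); d F_1 = (-3*v) du + (-3*u - 4*v) dv
  For the y component: f_2(F) = -6*u^2 - 5*u*v - 2*v^2 - 2*v; d F_2 = (v) du + (u - 2) dv
  For the z component: f_3(F) = -3*u*v - 2*v^2 + 2; d F_3 = (-4*u - v) du + (-u) dv
Combining and collecting du, dv coefficients:
  coeff of du: 18*u^2*v + 12*u*v^2 - 8*u - 2*v^2 - 2*v
  coeff of dv: 6*u^3 + 20*u^2*v + 12*u^2 + 8*u*v^2 + 8*u*v - 2*u + 4*v^2 + 4*v
F^* omega = (18*u^2*v + 12*u*v^2 - 8*u - 2*v^2 - 2*v) du + (6*u^3 + 20*u^2*v + 12*u^2 + 8*u*v^2 + 8*u*v - 2*u + 4*v^2 + 4*v) dv.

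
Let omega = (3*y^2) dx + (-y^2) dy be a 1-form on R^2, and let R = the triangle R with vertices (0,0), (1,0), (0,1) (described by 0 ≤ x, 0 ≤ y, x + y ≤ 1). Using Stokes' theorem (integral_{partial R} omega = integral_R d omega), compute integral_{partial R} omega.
integral_(partial R) omega = -1

Stokes: integral_partial_R omega = integral_R d omega with d omega = (∂Q/∂x - ∂P/∂y) dx ∧ dy.
  ∂Q/∂x = 0
  ∂P/∂y = 6*y
  integrand = ∂Q/∂x - ∂P/∂y = -6*y.
Integrating over R: integral_0^1 integral_0^{1-x} (-6*y) dy dx = -1.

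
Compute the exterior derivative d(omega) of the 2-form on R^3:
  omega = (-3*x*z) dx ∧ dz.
d(omega) = 0

For a 2-form omega = sum_{i<j} g_{ij} dx_i ∧ dx_j, the exterior derivative is
  d(omega) = sum_{i<j} d(g_{ij}) ∧ dx_i ∧ dx_j = sum_{i<j, k} (∂g_{ij}/∂x_k) dx_k ∧ dx_i ∧ dx_j.
Expand each term, using dx_k ∧ dx_i ∧ dx_j = sgn(permutation) dx_{(a)} ∧ dx_{(b)} ∧ dx_{(c)} with (a < b < c) sorted:

Collecting like 3-forms: d(omega) = 0.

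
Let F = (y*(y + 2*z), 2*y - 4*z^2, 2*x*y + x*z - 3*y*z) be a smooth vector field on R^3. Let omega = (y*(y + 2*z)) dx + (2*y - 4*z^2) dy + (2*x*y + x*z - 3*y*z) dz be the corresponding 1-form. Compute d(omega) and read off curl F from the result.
d(omega) = (2*x + 5*z) dy ∧ dz + (-z) dz ∧ dx + (-2*y - 2*z) dx ∧ dy; curl F = (2*x + 5*z, -z, -2*y - 2*z)

d omega = sum_{i<j} (∂f_j/∂x_i - ∂f_i/∂x_j) dx_i ∧ dx_j. Under the identification (dy ∧ dz, dz ∧ dx, dx ∧ dy) ↔ (e_x, e_y, e_z), the coefficients are exactly the components of curl F. Compute:
  ∂R/∂y - ∂Q/∂z = (2*x - 3*z) - (-8*z) = 2*x + 5*z
  ∂P/∂z - ∂R/∂x = (2*y) - (2*y + z) = -z
  ∂Q/∂x - ∂P/∂y = (0) - (2*y + 2*z) = -2*y - 2*z.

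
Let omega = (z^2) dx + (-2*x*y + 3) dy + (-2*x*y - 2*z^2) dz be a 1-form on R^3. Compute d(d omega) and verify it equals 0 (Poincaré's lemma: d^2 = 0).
d(d omega) = 0

Step 1: d omega = sum_{i<j} (∂f_j/∂x_i - ∂f_i/∂x_j) dx_i ∧ dx_j:
  coeff of dx ∧ dy: -2*y
  coeff of dx ∧ dz: -2*y - 2*z
  coeff of dy ∧ dz: -2*x
Step 2: Apply d again to each 2-form coefficient. The only possible 3-form in R^3 is dx ∧ dy ∧ dz, with coefficient
  ∂(coeff of dy∧dz)/∂x - ∂(coeff of dx∧dz)/∂y + ∂(coeff of dx∧dy)/∂z
  = ∂/∂x (-2*x) - ∂/∂y (-2*y - 2*z) + ∂/∂z (-2*y).
Each of these terms simplifies to sums of mixed partials that cancel in pairs. The result is 0 (by equality of mixed partials for smooth functions — Schwarz / Clairaut).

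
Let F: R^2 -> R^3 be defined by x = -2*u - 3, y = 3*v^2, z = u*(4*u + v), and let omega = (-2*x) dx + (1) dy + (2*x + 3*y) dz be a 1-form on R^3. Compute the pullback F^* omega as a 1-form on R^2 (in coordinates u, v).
F^* omega = (-32*u^2 + 72*u*v^2 - 4*u*v - 56*u + 9*v^3 - 6*v - 12) du + (-4*u^2 + 9*u*v^2 - 6*u + 6*v) dv

Using F^*(f dg) = (f ∘ F) d(g ∘ F), substitute each coordinate x_i by F_i(u, v) in f_i, and replace dx_i by d F_i = (∂F_i/∂u) du + (∂F_i/∂v) dv.
  For the x component: f_1(F) = 4*u + 6; d F_1 = (-2) du + (0) dv
  For the y component: f_2(F) = 1; d F_2 = (0) du + (6*v) dv
  For the z component: f_3(F) = -4*u + 9*v^2 - 6; d F_3 = (8*u + v) du + (u) dv
Combining and collecting du, dv coefficients:
  coeff of du: -32*u^2 + 72*u*v^2 - 4*u*v - 56*u + 9*v^3 - 6*v - 12
  coeff of dv: -4*u^2 + 9*u*v^2 - 6*u + 6*v
F^* omega = (-32*u^2 + 72*u*v^2 - 4*u*v - 56*u + 9*v^3 - 6*v - 12) du + (-4*u^2 + 9*u*v^2 - 6*u + 6*v) dv.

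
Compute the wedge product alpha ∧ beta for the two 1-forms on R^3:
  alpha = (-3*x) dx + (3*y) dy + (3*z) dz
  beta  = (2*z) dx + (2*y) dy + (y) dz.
alpha ∧ beta = (-6*y*(x + z)) dx ∧ dy + (-3*x*y - 6*z^2) dx ∧ dz + (3*y*(y - 2*z)) dy ∧ dz

Distribute the wedge, using dx_i ∧ dx_j = -dx_j ∧ dx_i and dx_i ∧ dx_i = 0. For each pair (i, j) with i < j, the coefficient of dx_i ∧ dx_j in alpha ∧ beta is (alpha_i * beta_j - alpha_j * beta_i). Collecting: alpha ∧ beta = (-6*y*(x + z)) dx ∧ dy + (-3*x*y - 6*z^2) dx ∧ dz + (3*y*(y - 2*z)) dy ∧ dz.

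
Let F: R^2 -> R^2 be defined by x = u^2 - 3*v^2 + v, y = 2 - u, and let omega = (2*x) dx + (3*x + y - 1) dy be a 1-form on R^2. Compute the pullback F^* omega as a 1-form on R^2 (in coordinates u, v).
F^* omega = (4*u^3 - 3*u^2 - 12*u*v^2 + 4*u*v + u + 9*v^2 - 3*v - 1) du + (-12*u^2*v + 2*u^2 + 36*v^3 - 18*v^2 + 2*v) dv

Using F^*(f dg) = (f ∘ F) d(g ∘ F), substitute each coordinate x_i by F_i(u, v) in f_i, and replace dx_i by d F_i = (∂F_i/∂u) du + (∂F_i/∂v) dv.
  For the x component: f_1(F) = 2*u^2 - 6*v^2 + 2*v; d F_1 = (2*u) du + (1 - 6*v) dv
  For the y component: f_2(F) = 3*u^2 - u - 9*v^2 + 3*v + 1; d F_2 = (-1) du + (0) dv
Combining and collecting du, dv coefficients:
  coeff of du: 4*u^3 - 3*u^2 - 12*u*v^2 + 4*u*v + u + 9*v^2 - 3*v - 1
  coeff of dv: -12*u^2*v + 2*u^2 + 36*v^3 - 18*v^2 + 2*v
F^* omega = (4*u^3 - 3*u^2 - 12*u*v^2 + 4*u*v + u + 9*v^2 - 3*v - 1) du + (-12*u^2*v + 2*u^2 + 36*v^3 - 18*v^2 + 2*v) dv.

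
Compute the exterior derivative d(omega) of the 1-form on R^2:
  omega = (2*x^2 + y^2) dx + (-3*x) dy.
d(omega) = (-2*y - 3) dx ∧ dy

For a 1-form omega = sum_i f_i dx_i, the exterior derivative is
  d(omega) = sum_{i < j} (∂f_j/∂x_i - ∂f_i/∂x_j) dx_i ∧ dx_j.
  coefficient of dx ∧ dy: ∂f_2/∂x - ∂f_1/∂y = ∂(-3*x)/∂x - ∂(2*x^2 + y^2)/∂y = -2*y - 3
Assembling: d(omega) = (-2*y - 3) dx ∧ dy.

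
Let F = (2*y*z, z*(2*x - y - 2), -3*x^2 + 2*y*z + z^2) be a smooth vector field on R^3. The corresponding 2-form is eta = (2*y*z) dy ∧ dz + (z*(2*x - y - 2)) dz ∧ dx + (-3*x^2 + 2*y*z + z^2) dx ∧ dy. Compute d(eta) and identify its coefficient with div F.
d(eta) = (2*y + z) dx ∧ dy ∧ dz; div F = 2*y + z

For a 2-form in R^3 of the form above, applying d gives a 3-form with coefficient ∂P/∂x + ∂Q/∂y + ∂R/∂z:
  ∂P/∂x = 0
  ∂Q/∂y = -z
  ∂R/∂z = 2*y + 2*z
Sum = 2*y + z, which is exactly div F.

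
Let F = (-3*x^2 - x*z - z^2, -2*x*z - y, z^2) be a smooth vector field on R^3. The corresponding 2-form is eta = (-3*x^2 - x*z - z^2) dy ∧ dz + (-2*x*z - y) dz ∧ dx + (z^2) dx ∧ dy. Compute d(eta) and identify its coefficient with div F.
d(eta) = (-6*x + z - 1) dx ∧ dy ∧ dz; div F = -6*x + z - 1

For a 2-form in R^3 of the form above, applying d gives a 3-form with coefficient ∂P/∂x + ∂Q/∂y + ∂R/∂z:
  ∂P/∂x = -6*x - z
  ∂Q/∂y = -1
  ∂R/∂z = 2*z
Sum = -6*x + z - 1, which is exactly div F.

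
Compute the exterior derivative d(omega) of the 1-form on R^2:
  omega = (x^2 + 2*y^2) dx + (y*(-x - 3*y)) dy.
d(omega) = (-5*y) dx ∧ dy

For a 1-form omega = sum_i f_i dx_i, the exterior derivative is
  d(omega) = sum_{i < j} (∂f_j/∂x_i - ∂f_i/∂x_j) dx_i ∧ dx_j.
  coefficient of dx ∧ dy: ∂f_2/∂x - ∂f_1/∂y = ∂(y*(-x - 3*y))/∂x - ∂(x^2 + 2*y^2)/∂y = -5*y
Assembling: d(omega) = (-5*y) dx ∧ dy.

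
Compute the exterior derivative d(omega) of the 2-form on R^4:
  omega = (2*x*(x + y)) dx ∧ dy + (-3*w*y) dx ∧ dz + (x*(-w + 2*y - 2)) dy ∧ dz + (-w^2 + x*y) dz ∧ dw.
d(omega) = (2*w + 2*y - 2) dx ∧ dy ∧ dz + (-2*y) dx ∧ dz ∧ dw

For a 2-form omega = sum_{i<j} g_{ij} dx_i ∧ dx_j, the exterior derivative is
  d(omega) = sum_{i<j} d(g_{ij}) ∧ dx_i ∧ dx_j = sum_{i<j, k} (∂g_{ij}/∂x_k) dx_k ∧ dx_i ∧ dx_j.
Expand each term, using dx_k ∧ dx_i ∧ dx_j = sgn(permutation) dx_{(a)} ∧ dx_{(b)} ∧ dx_{(c)} with (a < b < c) sorted:
  d(-3*w*y) includes (∂/∂y)(-3*w*y) dy = (-3*w) dy, which multiplied by dx ∧ dz gives (3*w) dx ∧ dy ∧ dz
  d(-3*w*y) includes (∂/∂w)(-3*w*y) dw = (-3*y) dw, which multiplied by dx ∧ dz gives (-3*y) dx ∧ dz ∧ dw
  d(x*(-w + 2*y - 2)) includes (∂/∂x)(x*(-w + 2*y - 2)) dx = (-w + 2*y - 2) dx, which multiplied by dy ∧ dz gives (-w + 2*y - 2) dx ∧ dy ∧ dz
  d(x*(-w + 2*y - 2)) includes (∂/∂w)(x*(-w + 2*y - 2)) dw = (-x) dw, which multiplied by dy ∧ dz gives (-x) dy ∧ dz ∧ dw
  d(-w^2 + x*y) includes (∂/∂x)(-w^2 + x*y) dx = (y) dx, which multiplied by dz ∧ dw gives (y) dx ∧ dz ∧ dw
  d(-w^2 + x*y) includes (∂/∂y)(-w^2 + x*y) dy = (x) dy, which multiplied by dz ∧ dw gives (x) dy ∧ dz ∧ dw
Collecting like 3-forms: d(omega) = (2*w + 2*y - 2) dx ∧ dy ∧ dz + (-2*y) dx ∧ dz ∧ dw.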